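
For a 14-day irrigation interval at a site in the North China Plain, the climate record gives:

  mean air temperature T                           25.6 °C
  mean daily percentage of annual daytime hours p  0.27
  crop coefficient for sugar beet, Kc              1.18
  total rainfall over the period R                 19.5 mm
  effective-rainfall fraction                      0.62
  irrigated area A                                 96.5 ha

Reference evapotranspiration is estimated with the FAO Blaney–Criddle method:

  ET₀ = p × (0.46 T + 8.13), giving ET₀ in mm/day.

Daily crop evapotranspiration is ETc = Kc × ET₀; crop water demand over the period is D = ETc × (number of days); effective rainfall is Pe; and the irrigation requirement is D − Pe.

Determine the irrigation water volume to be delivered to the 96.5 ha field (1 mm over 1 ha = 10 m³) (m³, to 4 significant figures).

74010 m³

ET₀ = 0.27 × (0.46 × 25.6 + 8.13) = 0.27 × 19.906 = 5.3746 mm/d
ETc = Kc × ET₀ = 1.18 × 5.3746 = 6.3420 mm/d
Crop demand D = ETc × 14 d = 6.3420 × 14 = 88.788 mm
Pe = 0.62 × 19.5 = 12.090 mm
D − Pe = 88.788 − 12.090 = 76.698 mm
Volume = 76.698 mm × 96.5 ha × 10 = 74013.6 m³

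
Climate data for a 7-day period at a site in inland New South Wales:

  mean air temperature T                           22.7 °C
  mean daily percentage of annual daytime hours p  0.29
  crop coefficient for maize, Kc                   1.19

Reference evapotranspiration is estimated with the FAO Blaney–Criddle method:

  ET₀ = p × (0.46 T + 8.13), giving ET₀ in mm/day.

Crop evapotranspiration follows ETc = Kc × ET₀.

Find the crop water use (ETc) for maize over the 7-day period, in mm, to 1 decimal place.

ET₀ = 0.29 × (0.46 × 22.7 + 8.13) = 0.29 × 18.572 = 5.3859 mm/d
ETc = Kc × ET₀ = 1.19 × 5.3859 = 6.4092 mm/d
Over 7 days: 6.4092 × 7 = 44.864 mm

44.9 mm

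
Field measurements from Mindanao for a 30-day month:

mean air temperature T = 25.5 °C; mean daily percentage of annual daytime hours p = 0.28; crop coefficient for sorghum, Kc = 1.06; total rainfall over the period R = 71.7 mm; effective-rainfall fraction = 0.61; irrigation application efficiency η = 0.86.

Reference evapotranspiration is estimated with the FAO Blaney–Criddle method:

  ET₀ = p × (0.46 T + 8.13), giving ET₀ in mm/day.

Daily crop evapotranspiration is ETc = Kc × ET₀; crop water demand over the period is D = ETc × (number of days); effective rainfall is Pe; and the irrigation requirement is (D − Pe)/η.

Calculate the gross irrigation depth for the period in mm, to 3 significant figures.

155 mm

ET₀ = 0.28 × (0.46 × 25.5 + 8.13) = 0.28 × 19.860 = 5.5608 mm/d
ETc = Kc × ET₀ = 1.06 × 5.5608 = 5.8944 mm/d
Crop demand D = ETc × 30 d = 5.8944 × 30 = 176.832 mm
Pe = 0.61 × 71.7 = 43.737 mm
D − Pe = 176.832 − 43.737 = 133.095 mm
Gross irrigation = 133.095 / 0.86 = 154.762 mm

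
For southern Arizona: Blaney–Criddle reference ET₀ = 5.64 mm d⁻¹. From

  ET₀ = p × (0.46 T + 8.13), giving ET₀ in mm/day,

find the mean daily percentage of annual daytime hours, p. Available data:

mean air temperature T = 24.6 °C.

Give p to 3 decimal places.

p = ET₀ / (0.46 T + 8.13) = 5.64 / (0.46 × 24.6 + 8.13) = 5.64 / 19.446 = 0.2900

0.290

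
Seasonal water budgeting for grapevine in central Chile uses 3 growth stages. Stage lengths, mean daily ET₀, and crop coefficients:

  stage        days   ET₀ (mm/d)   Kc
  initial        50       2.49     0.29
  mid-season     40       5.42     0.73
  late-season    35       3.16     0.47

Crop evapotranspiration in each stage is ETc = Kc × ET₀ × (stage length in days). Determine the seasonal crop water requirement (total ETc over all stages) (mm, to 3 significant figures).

246 mm

initial: 0.29 × 2.49 × 50 = 36.11 mm
mid-season: 0.73 × 5.42 × 40 = 158.26 mm
late-season: 0.47 × 3.16 × 35 = 51.98 mm
Seasonal total = 246.35 mm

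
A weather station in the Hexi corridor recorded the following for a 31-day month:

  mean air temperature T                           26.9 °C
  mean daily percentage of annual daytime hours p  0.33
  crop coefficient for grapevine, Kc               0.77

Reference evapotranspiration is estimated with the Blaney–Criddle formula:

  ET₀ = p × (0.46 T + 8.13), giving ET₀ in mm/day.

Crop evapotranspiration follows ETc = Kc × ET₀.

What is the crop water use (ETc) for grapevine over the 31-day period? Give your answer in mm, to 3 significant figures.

162 mm

ET₀ = 0.33 × (0.46 × 26.9 + 8.13) = 0.33 × 20.504 = 6.7663 mm/d
ETc = Kc × ET₀ = 0.77 × 6.7663 = 5.2101 mm/d
Over 31 days: 5.2101 × 31 = 161.513 mm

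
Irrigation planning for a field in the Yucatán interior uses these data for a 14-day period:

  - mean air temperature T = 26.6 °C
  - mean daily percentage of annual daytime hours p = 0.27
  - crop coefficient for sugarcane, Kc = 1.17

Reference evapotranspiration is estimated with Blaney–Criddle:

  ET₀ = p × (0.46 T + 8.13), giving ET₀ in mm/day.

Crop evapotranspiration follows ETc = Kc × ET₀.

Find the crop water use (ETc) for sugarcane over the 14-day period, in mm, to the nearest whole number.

90 mm

ET₀ = 0.27 × (0.46 × 26.6 + 8.13) = 0.27 × 20.366 = 5.4988 mm/d
ETc = Kc × ET₀ = 1.17 × 5.4988 = 6.4336 mm/d
Over 14 days: 6.4336 × 14 = 90.070 mm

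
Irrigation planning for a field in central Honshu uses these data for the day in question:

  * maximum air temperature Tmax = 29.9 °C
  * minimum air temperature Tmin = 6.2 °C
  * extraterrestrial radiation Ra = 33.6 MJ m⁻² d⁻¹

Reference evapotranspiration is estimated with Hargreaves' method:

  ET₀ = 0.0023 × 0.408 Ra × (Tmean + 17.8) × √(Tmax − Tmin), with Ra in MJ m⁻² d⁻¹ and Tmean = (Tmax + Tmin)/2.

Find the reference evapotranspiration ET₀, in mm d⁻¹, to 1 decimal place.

Tmean = (29.9 + 6.2)/2 = 18.05 °C
0.408 Ra = 0.408 × 33.6 = 13.7088 mm/d equivalent
ET₀ = 0.0023 × 13.7088 × (18.05 + 17.8) × √23.7 = 0.0023 × 13.7088 × 35.85 × 4.8683 = 5.5029 mm/d

5.5 mm d⁻¹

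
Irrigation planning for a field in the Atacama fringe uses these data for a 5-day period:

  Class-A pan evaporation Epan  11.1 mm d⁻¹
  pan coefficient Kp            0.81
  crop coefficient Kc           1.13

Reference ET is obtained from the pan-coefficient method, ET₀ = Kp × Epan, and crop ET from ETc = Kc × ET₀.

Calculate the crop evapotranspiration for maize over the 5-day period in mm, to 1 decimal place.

50.8 mm

ET₀ = 0.81 × 11.1 = 8.9910 mm/d
ETc = Kc × ET₀ = 1.13 × 8.9910 = 10.1598 mm/d
Over 5 days: 10.1598 × 5 = 50.799 mm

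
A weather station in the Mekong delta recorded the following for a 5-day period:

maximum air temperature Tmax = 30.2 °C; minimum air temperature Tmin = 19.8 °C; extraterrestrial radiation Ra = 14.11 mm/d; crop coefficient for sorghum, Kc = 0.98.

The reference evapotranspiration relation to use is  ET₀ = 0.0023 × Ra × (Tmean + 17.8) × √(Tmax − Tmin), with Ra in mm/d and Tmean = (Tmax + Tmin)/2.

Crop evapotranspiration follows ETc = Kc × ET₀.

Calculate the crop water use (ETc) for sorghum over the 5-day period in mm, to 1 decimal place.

21.9 mm

Tmean = (30.2 + 19.8)/2 = 25.00 °C
ET₀ = 0.0023 × 14.11 × (25.00 + 17.8) × √10.4 = 0.0023 × 14.11 × 42.80 × 3.2249 = 4.4793 mm/d
ETc = Kc × ET₀ = 0.98 × 4.4793 = 4.3897 mm/d
Over 5 days: 4.3897 × 5 = 21.949 mm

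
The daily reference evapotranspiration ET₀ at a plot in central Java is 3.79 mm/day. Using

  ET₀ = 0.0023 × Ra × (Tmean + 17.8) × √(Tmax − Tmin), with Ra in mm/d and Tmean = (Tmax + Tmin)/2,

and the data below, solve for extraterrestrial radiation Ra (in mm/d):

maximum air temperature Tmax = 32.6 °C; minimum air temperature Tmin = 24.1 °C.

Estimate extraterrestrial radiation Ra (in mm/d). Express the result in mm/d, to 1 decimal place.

12.2 mm/d

Tmean = 28.35 °C; √ΔT = 2.9155
Ra = ET₀ / [0.0023 × (Tmean+17.8) × √ΔT] = 3.79 / (0.0023 × 46.15 × 2.9155) = 12.247 mm/d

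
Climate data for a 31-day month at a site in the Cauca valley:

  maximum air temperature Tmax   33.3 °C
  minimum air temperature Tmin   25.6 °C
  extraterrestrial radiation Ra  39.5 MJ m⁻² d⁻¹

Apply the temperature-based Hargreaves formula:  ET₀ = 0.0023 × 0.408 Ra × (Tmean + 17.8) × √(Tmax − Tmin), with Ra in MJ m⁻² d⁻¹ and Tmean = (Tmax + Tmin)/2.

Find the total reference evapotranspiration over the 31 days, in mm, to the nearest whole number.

151 mm

Tmean = (33.3 + 25.6)/2 = 29.45 °C
0.408 Ra = 0.408 × 39.5 = 16.1160 mm/d equivalent
ET₀ = 0.0023 × 16.1160 × (29.45 + 17.8) × √7.7 = 0.0023 × 16.1160 × 47.25 × 2.7749 = 4.8600 mm/d
Over 31 days: 4.8600 × 31 = 150.660 mm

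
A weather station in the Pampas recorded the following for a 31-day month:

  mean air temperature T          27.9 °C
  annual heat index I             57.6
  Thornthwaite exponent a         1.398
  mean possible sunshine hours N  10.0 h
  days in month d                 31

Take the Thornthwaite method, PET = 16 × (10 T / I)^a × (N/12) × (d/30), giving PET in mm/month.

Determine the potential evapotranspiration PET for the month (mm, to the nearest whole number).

125 mm

10T/I = 10 × 27.9 / 57.6 = 4.8438
(10T/I)^a = 4.8438^1.398 = 9.0759
Uncorrected PET = 16 × 9.0759 = 145.214 mm
Correction = (N/12)(d/30) = (10.0/12)(31/30) = 0.8611
PET = 145.214 × 0.8611 = 125.044 mm/month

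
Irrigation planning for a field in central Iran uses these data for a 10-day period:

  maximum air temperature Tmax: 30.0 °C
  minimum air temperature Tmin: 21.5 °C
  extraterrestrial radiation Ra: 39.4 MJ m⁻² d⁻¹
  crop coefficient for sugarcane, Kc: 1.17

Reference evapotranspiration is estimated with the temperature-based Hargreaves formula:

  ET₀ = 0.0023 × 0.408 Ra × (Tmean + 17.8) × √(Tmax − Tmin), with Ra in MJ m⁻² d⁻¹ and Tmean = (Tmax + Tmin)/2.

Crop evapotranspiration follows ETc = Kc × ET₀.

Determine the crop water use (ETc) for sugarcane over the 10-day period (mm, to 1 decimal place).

Tmean = (30.0 + 21.5)/2 = 25.75 °C
0.408 Ra = 0.408 × 39.4 = 16.0752 mm/d equivalent
ET₀ = 0.0023 × 16.0752 × (25.75 + 17.8) × √8.5 = 0.0023 × 16.0752 × 43.55 × 2.9155 = 4.6945 mm/d
ETc = Kc × ET₀ = 1.17 × 4.6945 = 5.4926 mm/d
Over 10 days: 5.4926 × 10 = 54.926 mm

54.9 mm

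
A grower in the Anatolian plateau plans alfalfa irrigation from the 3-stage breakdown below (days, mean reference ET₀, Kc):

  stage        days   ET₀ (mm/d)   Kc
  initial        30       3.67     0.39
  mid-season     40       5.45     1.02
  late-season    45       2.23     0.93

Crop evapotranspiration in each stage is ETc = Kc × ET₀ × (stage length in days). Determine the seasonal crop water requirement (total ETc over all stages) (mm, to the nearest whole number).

initial: 0.39 × 3.67 × 30 = 42.94 mm
mid-season: 1.02 × 5.45 × 40 = 222.36 mm
late-season: 0.93 × 2.23 × 45 = 93.33 mm
Seasonal total = 358.63 mm

359 mm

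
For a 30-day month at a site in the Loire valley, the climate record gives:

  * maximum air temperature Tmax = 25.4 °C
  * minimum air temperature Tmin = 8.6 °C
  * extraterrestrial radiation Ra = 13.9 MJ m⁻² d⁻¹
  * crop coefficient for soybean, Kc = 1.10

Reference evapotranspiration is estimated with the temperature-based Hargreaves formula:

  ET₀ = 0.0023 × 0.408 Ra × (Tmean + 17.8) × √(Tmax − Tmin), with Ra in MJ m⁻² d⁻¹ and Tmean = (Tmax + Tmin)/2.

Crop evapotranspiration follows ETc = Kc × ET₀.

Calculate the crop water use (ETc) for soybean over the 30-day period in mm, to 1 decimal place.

Tmean = (25.4 + 8.6)/2 = 17.00 °C
0.408 Ra = 0.408 × 13.9 = 5.6712 mm/d equivalent
ET₀ = 0.0023 × 5.6712 × (17.00 + 17.8) × √16.8 = 0.0023 × 5.6712 × 34.80 × 4.0988 = 1.8605 mm/d
ETc = Kc × ET₀ = 1.10 × 1.8605 = 2.0466 mm/d
Over 30 days: 2.0466 × 30 = 61.398 mm

61.4 mm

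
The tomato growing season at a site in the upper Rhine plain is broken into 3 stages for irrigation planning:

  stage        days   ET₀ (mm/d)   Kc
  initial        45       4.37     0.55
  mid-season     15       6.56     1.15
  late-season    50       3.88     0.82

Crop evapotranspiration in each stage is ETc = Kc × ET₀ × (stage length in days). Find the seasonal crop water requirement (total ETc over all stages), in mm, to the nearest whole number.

initial: 0.55 × 4.37 × 45 = 108.16 mm
mid-season: 1.15 × 6.56 × 15 = 113.16 mm
late-season: 0.82 × 3.88 × 50 = 159.08 mm
Seasonal total = 380.40 mm

380 mm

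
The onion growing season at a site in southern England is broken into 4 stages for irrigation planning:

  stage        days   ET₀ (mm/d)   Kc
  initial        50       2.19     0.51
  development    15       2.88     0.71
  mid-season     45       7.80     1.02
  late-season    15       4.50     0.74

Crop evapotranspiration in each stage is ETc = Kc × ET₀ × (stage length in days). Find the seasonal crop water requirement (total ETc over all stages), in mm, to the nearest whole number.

494 mm

initial: 0.51 × 2.19 × 50 = 55.85 mm
development: 0.71 × 2.88 × 15 = 30.67 mm
mid-season: 1.02 × 7.80 × 45 = 358.02 mm
late-season: 0.74 × 4.50 × 15 = 49.95 mm
Seasonal total = 494.49 mm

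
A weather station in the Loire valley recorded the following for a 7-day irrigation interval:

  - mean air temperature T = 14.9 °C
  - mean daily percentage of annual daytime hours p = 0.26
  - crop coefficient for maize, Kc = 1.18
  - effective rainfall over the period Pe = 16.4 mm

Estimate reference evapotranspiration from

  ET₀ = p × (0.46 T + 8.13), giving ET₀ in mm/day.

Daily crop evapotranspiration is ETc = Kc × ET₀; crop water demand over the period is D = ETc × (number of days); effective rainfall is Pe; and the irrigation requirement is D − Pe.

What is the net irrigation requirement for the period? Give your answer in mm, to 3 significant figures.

ET₀ = 0.26 × (0.46 × 14.9 + 8.13) = 0.26 × 14.984 = 3.8958 mm/d
ETc = Kc × ET₀ = 1.18 × 3.8958 = 4.5970 mm/d
Crop demand D = ETc × 7 d = 4.5970 × 7 = 32.179 mm
D − Pe = 32.179 − 16.4 = 15.779 mm

15.8 mm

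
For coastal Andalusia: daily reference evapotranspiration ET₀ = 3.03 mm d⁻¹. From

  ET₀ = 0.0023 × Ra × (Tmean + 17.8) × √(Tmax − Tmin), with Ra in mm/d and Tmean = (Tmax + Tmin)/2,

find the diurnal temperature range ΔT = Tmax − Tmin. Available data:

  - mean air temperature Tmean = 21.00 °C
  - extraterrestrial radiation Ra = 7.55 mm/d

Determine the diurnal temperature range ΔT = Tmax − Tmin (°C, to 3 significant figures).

√ΔT = ET₀ / [0.0023 × Ra × (Tmean+17.8)] = 3.03 / (0.0023 × 7.55 × 38.80) = 4.4971
ΔT = 4.4971² = 20.224 °C

20.2 °C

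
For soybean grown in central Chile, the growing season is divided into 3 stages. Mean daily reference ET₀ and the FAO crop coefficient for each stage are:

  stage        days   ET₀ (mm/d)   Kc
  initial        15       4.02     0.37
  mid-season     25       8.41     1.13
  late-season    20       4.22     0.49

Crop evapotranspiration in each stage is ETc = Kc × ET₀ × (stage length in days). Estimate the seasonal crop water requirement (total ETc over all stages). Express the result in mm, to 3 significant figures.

initial: 0.37 × 4.02 × 15 = 22.31 mm
mid-season: 1.13 × 8.41 × 25 = 237.58 mm
late-season: 0.49 × 4.22 × 20 = 41.36 mm
Seasonal total = 301.25 mm

301 mm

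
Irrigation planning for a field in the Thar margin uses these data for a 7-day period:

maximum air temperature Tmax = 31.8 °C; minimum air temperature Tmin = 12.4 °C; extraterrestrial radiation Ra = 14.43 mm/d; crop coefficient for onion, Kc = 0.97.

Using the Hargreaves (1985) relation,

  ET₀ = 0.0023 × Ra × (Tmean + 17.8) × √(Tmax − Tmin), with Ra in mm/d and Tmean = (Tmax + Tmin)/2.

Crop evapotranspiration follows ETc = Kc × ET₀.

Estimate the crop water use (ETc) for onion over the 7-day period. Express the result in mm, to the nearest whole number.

Tmean = (31.8 + 12.4)/2 = 22.10 °C
ET₀ = 0.0023 × 14.43 × (22.10 + 17.8) × √19.4 = 0.0023 × 14.43 × 39.90 × 4.4045 = 5.8326 mm/d
ETc = Kc × ET₀ = 0.97 × 5.8326 = 5.6576 mm/d
Over 7 days: 5.6576 × 7 = 39.603 mm

40 mm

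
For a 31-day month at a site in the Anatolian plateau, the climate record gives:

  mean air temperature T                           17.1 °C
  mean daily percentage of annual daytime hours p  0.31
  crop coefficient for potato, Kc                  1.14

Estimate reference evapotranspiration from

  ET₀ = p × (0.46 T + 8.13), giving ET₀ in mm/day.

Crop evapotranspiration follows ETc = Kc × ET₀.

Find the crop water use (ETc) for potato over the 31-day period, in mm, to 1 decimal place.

ET₀ = 0.31 × (0.46 × 17.1 + 8.13) = 0.31 × 15.996 = 4.9588 mm/d
ETc = Kc × ET₀ = 1.14 × 4.9588 = 5.6530 mm/d
Over 31 days: 5.6530 × 31 = 175.243 mm

175.2 mm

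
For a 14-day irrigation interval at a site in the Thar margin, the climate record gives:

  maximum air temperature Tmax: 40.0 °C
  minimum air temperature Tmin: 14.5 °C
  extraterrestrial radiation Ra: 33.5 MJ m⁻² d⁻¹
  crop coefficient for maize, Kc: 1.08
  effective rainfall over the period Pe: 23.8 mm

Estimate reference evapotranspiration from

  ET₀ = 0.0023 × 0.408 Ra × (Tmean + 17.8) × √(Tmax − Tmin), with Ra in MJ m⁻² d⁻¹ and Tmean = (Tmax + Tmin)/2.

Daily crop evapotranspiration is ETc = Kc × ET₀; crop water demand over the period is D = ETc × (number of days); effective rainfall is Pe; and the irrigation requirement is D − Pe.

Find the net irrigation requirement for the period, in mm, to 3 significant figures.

84.3 mm

Tmean = (40.0 + 14.5)/2 = 27.25 °C
0.408 Ra = 0.408 × 33.5 = 13.6680 mm/d equivalent
ET₀ = 0.0023 × 13.6680 × (27.25 + 17.8) × √25.5 = 0.0023 × 13.6680 × 45.05 × 5.0498 = 7.1516 mm/d
ETc = Kc × ET₀ = 1.08 × 7.1516 = 7.7237 mm/d
Crop demand D = ETc × 14 d = 7.7237 × 14 = 108.132 mm
D − Pe = 108.132 − 23.8 = 84.332 mm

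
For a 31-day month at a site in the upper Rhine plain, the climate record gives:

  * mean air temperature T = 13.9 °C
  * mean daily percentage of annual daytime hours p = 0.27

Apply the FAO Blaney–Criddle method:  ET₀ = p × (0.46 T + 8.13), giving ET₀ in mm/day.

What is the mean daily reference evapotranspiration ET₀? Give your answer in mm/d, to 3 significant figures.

ET₀ = 0.27 × (0.46 × 13.9 + 8.13) = 0.27 × 14.524 = 3.9215 mm/d

3.92 mm/d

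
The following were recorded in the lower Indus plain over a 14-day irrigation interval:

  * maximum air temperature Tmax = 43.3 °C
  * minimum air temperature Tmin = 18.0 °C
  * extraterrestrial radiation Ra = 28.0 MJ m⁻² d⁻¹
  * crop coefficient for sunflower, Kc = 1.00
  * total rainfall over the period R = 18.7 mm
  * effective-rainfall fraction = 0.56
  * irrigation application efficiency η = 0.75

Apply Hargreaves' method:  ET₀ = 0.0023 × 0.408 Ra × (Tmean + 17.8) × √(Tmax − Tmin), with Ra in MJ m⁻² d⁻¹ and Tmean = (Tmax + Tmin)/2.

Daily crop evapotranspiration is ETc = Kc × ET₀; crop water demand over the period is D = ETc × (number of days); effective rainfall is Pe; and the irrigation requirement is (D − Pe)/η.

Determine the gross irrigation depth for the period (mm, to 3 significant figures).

106 mm

Tmean = (43.3 + 18.0)/2 = 30.65 °C
0.408 Ra = 0.408 × 28.0 = 11.4240 mm/d equivalent
ET₀ = 0.0023 × 11.4240 × (30.65 + 17.8) × √25.3 = 0.0023 × 11.4240 × 48.45 × 5.0299 = 6.4032 mm/d
ETc = Kc × ET₀ = 1.00 × 6.4032 = 6.4032 mm/d
Crop demand D = ETc × 14 d = 6.4032 × 14 = 89.645 mm
Pe = 0.56 × 18.7 = 10.472 mm
D − Pe = 89.645 − 10.472 = 79.173 mm
Gross irrigation = 79.173 / 0.75 = 105.564 mm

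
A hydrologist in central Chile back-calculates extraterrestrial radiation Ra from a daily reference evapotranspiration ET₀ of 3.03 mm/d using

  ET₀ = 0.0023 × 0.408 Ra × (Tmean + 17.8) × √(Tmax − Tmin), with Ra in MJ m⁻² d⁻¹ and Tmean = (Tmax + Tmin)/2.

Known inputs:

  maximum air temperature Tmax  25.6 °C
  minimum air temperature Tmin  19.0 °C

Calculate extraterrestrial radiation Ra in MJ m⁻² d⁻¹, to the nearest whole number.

31 MJ m⁻² d⁻¹

Tmean = (25.6+19.0)/2 = 22.30 °C; ΔT = 6.6
Ra = ET₀ / [0.0023 × 0.408 × (Tmean+17.8) × √ΔT]
   = 3.03 / (0.0023 × 0.408 × 40.10 × 2.5690) = 31.343 MJ m⁻² d⁻¹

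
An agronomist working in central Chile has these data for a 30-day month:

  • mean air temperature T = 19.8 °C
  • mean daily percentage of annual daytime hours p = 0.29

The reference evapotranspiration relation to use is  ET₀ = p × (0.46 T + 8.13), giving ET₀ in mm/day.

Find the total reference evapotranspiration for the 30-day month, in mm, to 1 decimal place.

ET₀ = 0.29 × (0.46 × 19.8 + 8.13) = 0.29 × 17.238 = 4.9990 mm/d
Monthly total = 4.9990 × 30 = 149.970 mm

150.0 mm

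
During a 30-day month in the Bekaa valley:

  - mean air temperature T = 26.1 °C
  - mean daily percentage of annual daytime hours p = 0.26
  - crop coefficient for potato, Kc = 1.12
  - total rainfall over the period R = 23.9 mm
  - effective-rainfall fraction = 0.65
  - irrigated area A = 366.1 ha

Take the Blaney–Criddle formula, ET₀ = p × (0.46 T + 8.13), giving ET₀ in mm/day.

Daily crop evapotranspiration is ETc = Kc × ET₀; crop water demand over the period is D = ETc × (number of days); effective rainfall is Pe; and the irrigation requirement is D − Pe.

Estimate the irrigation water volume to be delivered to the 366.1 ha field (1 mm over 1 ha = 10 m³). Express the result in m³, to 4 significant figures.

587100 m³

ET₀ = 0.26 × (0.46 × 26.1 + 8.13) = 0.26 × 20.136 = 5.2354 mm/d
ETc = Kc × ET₀ = 1.12 × 5.2354 = 5.8636 mm/d
Crop demand D = ETc × 30 d = 5.8636 × 30 = 175.908 mm
Pe = 0.65 × 23.9 = 15.535 mm
D − Pe = 175.908 − 15.535 = 160.373 mm
Volume = 160.373 mm × 366.1 ha × 10 = 587125.6 m³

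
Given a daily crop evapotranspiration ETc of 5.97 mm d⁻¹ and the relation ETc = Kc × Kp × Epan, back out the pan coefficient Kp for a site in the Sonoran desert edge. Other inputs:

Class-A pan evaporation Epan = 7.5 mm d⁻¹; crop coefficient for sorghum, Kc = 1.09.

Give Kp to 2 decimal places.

ETc = Kc × Kp × Epan  ⇒  Kp = ETc / (Kc × Epan)
Kp = 5.97 / (1.09 × 7.5) = 5.97 / 8.175 = 0.7303

0.73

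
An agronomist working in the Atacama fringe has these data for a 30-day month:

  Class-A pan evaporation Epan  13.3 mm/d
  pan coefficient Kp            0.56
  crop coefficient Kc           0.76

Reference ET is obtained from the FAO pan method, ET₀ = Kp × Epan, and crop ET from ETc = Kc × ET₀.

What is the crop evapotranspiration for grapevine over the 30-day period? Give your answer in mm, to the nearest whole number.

ET₀ = 0.56 × 13.3 = 7.4480 mm/d
ETc = Kc × ET₀ = 0.76 × 7.4480 = 5.6605 mm/d
Over 30 days: 5.6605 × 30 = 169.815 mm

170 mm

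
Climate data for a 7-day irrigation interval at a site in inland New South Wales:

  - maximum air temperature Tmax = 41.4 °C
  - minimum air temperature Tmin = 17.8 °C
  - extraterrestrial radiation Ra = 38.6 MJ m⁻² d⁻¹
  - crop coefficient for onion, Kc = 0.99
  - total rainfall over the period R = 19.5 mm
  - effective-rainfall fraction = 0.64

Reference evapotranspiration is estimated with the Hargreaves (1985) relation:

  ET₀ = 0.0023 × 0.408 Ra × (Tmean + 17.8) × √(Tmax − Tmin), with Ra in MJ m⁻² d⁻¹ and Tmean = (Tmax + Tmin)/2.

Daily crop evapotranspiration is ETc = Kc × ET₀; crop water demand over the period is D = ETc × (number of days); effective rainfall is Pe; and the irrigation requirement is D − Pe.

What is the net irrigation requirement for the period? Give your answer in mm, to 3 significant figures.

Tmean = (41.4 + 17.8)/2 = 29.60 °C
0.408 Ra = 0.408 × 38.6 = 15.7488 mm/d equivalent
ET₀ = 0.0023 × 15.7488 × (29.60 + 17.8) × √23.6 = 0.0023 × 15.7488 × 47.40 × 4.8580 = 8.3409 mm/d
ETc = Kc × ET₀ = 0.99 × 8.3409 = 8.2575 mm/d
Crop demand D = ETc × 7 d = 8.2575 × 7 = 57.803 mm
Pe = 0.64 × 19.5 = 12.480 mm
D − Pe = 57.803 − 12.480 = 45.323 mm

45.3 mm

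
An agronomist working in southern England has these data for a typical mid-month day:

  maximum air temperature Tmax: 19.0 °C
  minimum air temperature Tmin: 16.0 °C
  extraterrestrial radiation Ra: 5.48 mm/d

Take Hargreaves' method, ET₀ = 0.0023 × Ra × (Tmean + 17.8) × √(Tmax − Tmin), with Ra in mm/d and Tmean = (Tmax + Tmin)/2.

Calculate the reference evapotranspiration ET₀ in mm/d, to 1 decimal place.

Tmean = (19.0 + 16.0)/2 = 17.50 °C
ET₀ = 0.0023 × 5.48 × (17.50 + 17.8) × √3.0 = 0.0023 × 5.48 × 35.30 × 1.7321 = 0.7706 mm/d

0.8 mm/d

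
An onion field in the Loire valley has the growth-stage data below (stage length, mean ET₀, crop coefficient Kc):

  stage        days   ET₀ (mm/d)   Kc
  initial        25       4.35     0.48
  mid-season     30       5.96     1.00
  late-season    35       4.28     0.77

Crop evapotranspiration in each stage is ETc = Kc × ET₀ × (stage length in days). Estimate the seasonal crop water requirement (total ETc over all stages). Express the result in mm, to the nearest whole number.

346 mm

initial: 0.48 × 4.35 × 25 = 52.20 mm
mid-season: 1.00 × 5.96 × 30 = 178.80 mm
late-season: 0.77 × 4.28 × 35 = 115.35 mm
Seasonal total = 346.35 mm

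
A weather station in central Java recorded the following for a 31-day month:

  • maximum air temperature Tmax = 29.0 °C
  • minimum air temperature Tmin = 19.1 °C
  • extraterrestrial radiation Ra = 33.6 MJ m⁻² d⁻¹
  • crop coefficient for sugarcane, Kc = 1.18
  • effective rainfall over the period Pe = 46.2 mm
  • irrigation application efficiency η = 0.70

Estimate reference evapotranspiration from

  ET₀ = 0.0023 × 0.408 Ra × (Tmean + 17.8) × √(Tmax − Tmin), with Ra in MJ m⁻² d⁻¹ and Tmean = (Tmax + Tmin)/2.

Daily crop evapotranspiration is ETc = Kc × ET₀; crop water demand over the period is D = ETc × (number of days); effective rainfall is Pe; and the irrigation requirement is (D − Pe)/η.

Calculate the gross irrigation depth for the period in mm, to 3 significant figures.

151 mm

Tmean = (29.0 + 19.1)/2 = 24.05 °C
0.408 Ra = 0.408 × 33.6 = 13.7088 mm/d equivalent
ET₀ = 0.0023 × 13.7088 × (24.05 + 17.8) × √9.9 = 0.0023 × 13.7088 × 41.85 × 3.1464 = 4.1518 mm/d
ETc = Kc × ET₀ = 1.18 × 4.1518 = 4.8991 mm/d
Crop demand D = ETc × 31 d = 4.8991 × 31 = 151.872 mm
D − Pe = 151.872 − 46.2 = 105.672 mm
Gross irrigation = 105.672 / 0.70 = 150.960 mm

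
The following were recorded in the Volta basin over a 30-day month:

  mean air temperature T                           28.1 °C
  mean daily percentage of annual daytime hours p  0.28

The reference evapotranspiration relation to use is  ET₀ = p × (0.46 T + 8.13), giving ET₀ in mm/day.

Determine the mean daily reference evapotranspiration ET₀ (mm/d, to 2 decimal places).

5.90 mm/d

ET₀ = 0.28 × (0.46 × 28.1 + 8.13) = 0.28 × 21.056 = 5.8957 mm/d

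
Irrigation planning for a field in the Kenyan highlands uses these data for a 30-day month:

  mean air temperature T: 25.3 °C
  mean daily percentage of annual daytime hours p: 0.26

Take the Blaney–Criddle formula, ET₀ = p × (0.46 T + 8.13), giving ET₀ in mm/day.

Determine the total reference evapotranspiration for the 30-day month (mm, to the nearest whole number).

ET₀ = 0.26 × (0.46 × 25.3 + 8.13) = 0.26 × 19.768 = 5.1397 mm/d
Monthly total = 5.1397 × 30 = 154.191 mm

154 mm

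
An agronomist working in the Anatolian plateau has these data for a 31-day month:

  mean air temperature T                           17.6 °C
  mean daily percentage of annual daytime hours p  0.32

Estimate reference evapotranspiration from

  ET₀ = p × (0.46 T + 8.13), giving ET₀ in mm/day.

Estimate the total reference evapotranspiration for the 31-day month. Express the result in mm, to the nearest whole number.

161 mm

ET₀ = 0.32 × (0.46 × 17.6 + 8.13) = 0.32 × 16.226 = 5.1923 mm/d
Monthly total = 5.1923 × 31 = 160.961 mm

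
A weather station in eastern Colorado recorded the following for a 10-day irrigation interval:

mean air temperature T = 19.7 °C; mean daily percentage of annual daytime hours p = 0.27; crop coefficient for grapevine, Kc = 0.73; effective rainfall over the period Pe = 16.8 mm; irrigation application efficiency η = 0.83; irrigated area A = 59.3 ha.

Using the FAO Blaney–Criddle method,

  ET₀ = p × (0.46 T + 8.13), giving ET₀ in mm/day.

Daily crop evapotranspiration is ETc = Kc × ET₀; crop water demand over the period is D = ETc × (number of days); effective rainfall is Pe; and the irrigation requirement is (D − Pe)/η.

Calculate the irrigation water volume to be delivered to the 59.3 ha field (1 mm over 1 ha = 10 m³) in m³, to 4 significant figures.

12210 m³

ET₀ = 0.27 × (0.46 × 19.7 + 8.13) = 0.27 × 17.192 = 4.6418 mm/d
ETc = Kc × ET₀ = 0.73 × 4.6418 = 3.3885 mm/d
Crop demand D = ETc × 10 d = 3.3885 × 10 = 33.885 mm
D − Pe = 33.885 − 16.8 = 17.085 mm
Gross irrigation = 17.085 / 0.83 = 20.584 mm
Volume = 20.584 mm × 59.3 ha × 10 = 12206.3 m³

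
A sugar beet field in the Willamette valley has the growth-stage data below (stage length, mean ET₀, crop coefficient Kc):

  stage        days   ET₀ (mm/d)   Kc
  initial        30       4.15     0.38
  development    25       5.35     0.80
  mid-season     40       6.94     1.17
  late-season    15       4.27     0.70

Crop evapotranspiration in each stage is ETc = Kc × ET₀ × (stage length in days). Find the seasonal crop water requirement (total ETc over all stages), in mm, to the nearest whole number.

524 mm

initial: 0.38 × 4.15 × 30 = 47.31 mm
development: 0.80 × 5.35 × 25 = 107.00 mm
mid-season: 1.17 × 6.94 × 40 = 324.79 mm
late-season: 0.70 × 4.27 × 15 = 44.84 mm
Seasonal total = 523.94 mm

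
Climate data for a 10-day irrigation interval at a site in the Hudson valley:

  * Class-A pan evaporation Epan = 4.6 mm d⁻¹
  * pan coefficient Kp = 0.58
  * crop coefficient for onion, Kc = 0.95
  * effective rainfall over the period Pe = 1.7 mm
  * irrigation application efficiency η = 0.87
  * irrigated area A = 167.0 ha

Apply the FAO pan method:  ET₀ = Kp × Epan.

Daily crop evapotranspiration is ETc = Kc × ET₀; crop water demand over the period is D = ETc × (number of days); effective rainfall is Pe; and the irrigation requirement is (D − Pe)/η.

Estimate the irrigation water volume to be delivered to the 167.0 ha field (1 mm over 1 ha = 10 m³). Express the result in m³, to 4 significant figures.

ET₀ = 0.58 × 4.6 = 2.6680 mm/d
ETc = Kc × ET₀ = 0.95 × 2.6680 = 2.5346 mm/d
Crop demand D = ETc × 10 d = 2.5346 × 10 = 25.346 mm
D − Pe = 25.346 − 1.7 = 23.646 mm
Gross irrigation = 23.646 / 0.87 = 27.179 mm
Volume = 27.179 mm × 167.0 ha × 10 = 45388.9 m³

45390 m³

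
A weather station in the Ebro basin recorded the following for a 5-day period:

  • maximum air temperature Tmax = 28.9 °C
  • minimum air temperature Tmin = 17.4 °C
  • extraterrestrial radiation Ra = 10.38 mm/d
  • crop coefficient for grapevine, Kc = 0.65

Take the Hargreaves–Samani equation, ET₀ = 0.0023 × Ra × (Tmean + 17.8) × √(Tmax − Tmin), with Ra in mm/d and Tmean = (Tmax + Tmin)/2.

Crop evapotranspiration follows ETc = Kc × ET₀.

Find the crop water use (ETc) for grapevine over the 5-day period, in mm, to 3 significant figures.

10.8 mm

Tmean = (28.9 + 17.4)/2 = 23.15 °C
ET₀ = 0.0023 × 10.38 × (23.15 + 17.8) × √11.5 = 0.0023 × 10.38 × 40.95 × 3.3912 = 3.3154 mm/d
ETc = Kc × ET₀ = 0.65 × 3.3154 = 2.1550 mm/d
Over 5 days: 2.1550 × 5 = 10.775 mm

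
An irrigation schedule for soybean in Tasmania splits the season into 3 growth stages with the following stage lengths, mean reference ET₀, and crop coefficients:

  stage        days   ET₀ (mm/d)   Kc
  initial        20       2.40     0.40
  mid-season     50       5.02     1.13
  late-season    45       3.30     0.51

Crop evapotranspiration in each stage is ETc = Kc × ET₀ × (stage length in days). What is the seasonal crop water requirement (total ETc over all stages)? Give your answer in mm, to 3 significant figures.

initial: 0.40 × 2.40 × 20 = 19.20 mm
mid-season: 1.13 × 5.02 × 50 = 283.63 mm
late-season: 0.51 × 3.30 × 45 = 75.74 mm
Seasonal total = 378.57 mm

379 mm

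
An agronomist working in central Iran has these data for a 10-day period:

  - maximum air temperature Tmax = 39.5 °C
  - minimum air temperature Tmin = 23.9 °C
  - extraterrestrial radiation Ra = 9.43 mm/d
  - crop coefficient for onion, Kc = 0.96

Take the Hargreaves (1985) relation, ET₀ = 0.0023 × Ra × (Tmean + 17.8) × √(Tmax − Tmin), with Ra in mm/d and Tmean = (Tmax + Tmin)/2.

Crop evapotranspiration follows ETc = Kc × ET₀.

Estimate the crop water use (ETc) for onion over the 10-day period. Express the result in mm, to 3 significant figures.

Tmean = (39.5 + 23.9)/2 = 31.70 °C
ET₀ = 0.0023 × 9.43 × (31.70 + 17.8) × √15.6 = 0.0023 × 9.43 × 49.50 × 3.9497 = 4.2404 mm/d
ETc = Kc × ET₀ = 0.96 × 4.2404 = 4.0708 mm/d
Over 10 days: 4.0708 × 10 = 40.708 mm

40.7 mm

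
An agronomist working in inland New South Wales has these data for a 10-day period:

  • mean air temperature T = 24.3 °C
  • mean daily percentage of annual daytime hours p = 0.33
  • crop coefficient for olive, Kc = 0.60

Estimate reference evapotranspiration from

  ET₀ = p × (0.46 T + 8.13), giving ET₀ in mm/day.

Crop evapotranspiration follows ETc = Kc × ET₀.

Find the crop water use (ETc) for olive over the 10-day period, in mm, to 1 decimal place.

38.2 mm

ET₀ = 0.33 × (0.46 × 24.3 + 8.13) = 0.33 × 19.308 = 6.3716 mm/d
ETc = Kc × ET₀ = 0.60 × 6.3716 = 3.8230 mm/d
Over 10 days: 3.8230 × 10 = 38.230 mm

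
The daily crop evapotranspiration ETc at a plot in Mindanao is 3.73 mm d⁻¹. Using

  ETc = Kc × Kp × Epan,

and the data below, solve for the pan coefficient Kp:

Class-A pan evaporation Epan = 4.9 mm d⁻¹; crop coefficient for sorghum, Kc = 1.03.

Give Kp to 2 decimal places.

ETc = Kc × Kp × Epan  ⇒  Kp = ETc / (Kc × Epan)
Kp = 3.73 / (1.03 × 4.9) = 3.73 / 5.047 = 0.7391

0.74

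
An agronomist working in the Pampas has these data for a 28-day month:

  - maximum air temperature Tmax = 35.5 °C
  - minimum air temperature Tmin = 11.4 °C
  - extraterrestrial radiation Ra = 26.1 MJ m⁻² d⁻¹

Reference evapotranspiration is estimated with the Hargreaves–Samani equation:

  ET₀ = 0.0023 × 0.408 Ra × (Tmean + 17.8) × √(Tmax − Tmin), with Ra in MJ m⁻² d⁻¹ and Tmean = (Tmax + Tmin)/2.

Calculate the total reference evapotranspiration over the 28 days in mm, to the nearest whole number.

139 mm

Tmean = (35.5 + 11.4)/2 = 23.45 °C
0.408 Ra = 0.408 × 26.1 = 10.6488 mm/d equivalent
ET₀ = 0.0023 × 10.6488 × (23.45 + 17.8) × √24.1 = 0.0023 × 10.6488 × 41.25 × 4.9092 = 4.9598 mm/d
Over 28 days: 4.9598 × 28 = 138.874 mm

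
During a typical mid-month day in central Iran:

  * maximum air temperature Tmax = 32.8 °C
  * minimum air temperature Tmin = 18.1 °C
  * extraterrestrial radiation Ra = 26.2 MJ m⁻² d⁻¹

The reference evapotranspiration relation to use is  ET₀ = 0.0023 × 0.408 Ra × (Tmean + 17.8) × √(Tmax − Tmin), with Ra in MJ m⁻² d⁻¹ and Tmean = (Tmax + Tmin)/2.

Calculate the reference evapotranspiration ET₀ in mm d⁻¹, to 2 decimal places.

Tmean = (32.8 + 18.1)/2 = 25.45 °C
0.408 Ra = 0.408 × 26.2 = 10.6896 mm/d equivalent
ET₀ = 0.0023 × 10.6896 × (25.45 + 17.8) × √14.7 = 0.0023 × 10.6896 × 43.25 × 3.8341 = 4.0770 mm/d

4.08 mm d⁻¹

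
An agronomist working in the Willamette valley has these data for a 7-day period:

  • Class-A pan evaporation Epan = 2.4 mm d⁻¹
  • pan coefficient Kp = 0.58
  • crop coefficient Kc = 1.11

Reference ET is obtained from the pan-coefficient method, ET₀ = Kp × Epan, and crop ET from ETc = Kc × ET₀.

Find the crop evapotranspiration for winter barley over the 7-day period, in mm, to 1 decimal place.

ET₀ = 0.58 × 2.4 = 1.3920 mm/d
ETc = Kc × ET₀ = 1.11 × 1.3920 = 1.5451 mm/d
Over 7 days: 1.5451 × 7 = 10.816 mm

10.8 mm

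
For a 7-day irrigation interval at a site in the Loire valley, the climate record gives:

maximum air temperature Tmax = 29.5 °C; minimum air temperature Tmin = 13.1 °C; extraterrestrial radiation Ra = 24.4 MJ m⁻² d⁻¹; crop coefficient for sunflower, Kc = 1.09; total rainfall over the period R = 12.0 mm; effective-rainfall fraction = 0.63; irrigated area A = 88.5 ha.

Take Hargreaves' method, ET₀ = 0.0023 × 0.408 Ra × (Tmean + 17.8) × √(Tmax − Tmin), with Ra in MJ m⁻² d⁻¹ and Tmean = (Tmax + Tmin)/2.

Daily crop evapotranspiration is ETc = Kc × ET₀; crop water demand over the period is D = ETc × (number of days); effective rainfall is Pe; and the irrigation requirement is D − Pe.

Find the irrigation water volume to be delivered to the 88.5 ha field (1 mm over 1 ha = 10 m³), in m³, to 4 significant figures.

Tmean = (29.5 + 13.1)/2 = 21.30 °C
0.408 Ra = 0.408 × 24.4 = 9.9552 mm/d equivalent
ET₀ = 0.0023 × 9.9552 × (21.30 + 17.8) × √16.4 = 0.0023 × 9.9552 × 39.10 × 4.0497 = 3.6256 mm/d
ETc = Kc × ET₀ = 1.09 × 3.6256 = 3.9519 mm/d
Crop demand D = ETc × 7 d = 3.9519 × 7 = 27.663 mm
Pe = 0.63 × 12.0 = 7.560 mm
D − Pe = 27.663 − 7.560 = 20.103 mm
Volume = 20.103 mm × 88.5 ha × 10 = 17791.2 m³

17790 m³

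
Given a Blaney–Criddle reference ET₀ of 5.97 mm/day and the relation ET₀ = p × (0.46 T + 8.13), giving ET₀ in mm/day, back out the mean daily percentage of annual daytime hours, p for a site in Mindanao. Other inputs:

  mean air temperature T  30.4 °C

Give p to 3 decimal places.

p = ET₀ / (0.46 T + 8.13) = 5.97 / (0.46 × 30.4 + 8.13) = 5.97 / 22.114 = 0.2700

0.270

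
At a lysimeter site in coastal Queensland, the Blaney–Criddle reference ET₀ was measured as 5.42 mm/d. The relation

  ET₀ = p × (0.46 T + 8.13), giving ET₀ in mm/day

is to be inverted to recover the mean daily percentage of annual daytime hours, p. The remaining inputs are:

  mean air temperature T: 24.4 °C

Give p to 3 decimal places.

0.280

p = ET₀ / (0.46 T + 8.13) = 5.42 / (0.46 × 24.4 + 8.13) = 5.42 / 19.354 = 0.2800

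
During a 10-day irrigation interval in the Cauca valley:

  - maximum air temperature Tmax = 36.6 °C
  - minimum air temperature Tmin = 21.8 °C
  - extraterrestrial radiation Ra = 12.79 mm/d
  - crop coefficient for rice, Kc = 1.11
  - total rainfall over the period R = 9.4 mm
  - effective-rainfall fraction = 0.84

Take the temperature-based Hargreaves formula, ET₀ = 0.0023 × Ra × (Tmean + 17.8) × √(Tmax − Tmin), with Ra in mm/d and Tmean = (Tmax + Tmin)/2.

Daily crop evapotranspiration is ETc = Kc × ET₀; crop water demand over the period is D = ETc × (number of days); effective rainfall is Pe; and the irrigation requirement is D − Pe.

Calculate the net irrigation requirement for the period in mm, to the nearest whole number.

51 mm

Tmean = (36.6 + 21.8)/2 = 29.20 °C
ET₀ = 0.0023 × 12.79 × (29.20 + 17.8) × √14.8 = 0.0023 × 12.79 × 47.00 × 3.8471 = 5.3190 mm/d
ETc = Kc × ET₀ = 1.11 × 5.3190 = 5.9041 mm/d
Crop demand D = ETc × 10 d = 5.9041 × 10 = 59.041 mm
Pe = 0.84 × 9.4 = 7.896 mm
D − Pe = 59.041 − 7.896 = 51.145 mm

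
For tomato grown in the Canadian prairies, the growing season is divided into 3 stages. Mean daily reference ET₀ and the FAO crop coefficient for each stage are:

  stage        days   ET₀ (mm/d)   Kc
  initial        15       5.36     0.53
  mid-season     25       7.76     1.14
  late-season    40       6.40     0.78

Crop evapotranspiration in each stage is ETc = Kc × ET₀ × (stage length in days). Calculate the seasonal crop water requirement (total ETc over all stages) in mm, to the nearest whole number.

463 mm

initial: 0.53 × 5.36 × 15 = 42.61 mm
mid-season: 1.14 × 7.76 × 25 = 221.16 mm
late-season: 0.78 × 6.40 × 40 = 199.68 mm
Seasonal total = 463.45 mm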